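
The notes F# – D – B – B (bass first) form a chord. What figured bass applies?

6/4

The notes F#, D, B stack in thirds as B–D–F# — a B minor triad. The bass F# is the fifth, so this is second inversion: figured 6/4.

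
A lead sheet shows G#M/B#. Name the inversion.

G#M/B# means G# major with B# in the bass. B# is the third of G# major (G#–B#–D#), so this is first inversion.

first inversion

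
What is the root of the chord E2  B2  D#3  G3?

E

Reordering E, B, D#, G into stacked thirds gives E–G–B–D#; the bottom of that stack, E, is the root.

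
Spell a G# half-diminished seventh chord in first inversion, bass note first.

The chord tones are G#–B–D–F#. With the third (B) lowest for first inversion: B, D, F#, G#.

B, D, F#, G#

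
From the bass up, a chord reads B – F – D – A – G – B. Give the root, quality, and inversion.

The distinct note names are B, F, D, A, G. Stacked in thirds they read G–B–D–F–A, which is a dominant ninth chord on G.
With the third (B) in the bass, the chord is in first inversion.

G dominant ninth, first inversion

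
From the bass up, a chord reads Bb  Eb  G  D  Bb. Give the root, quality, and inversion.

Eb major seventh, second inversion

The pitch classes Bb, Eb, G, D arrange in thirds as Eb–G–Bb–D: an Eb major seventh chord.
The lowest note is Bb, the fifth of the chord, so this is second inversion (figured bass 4/3).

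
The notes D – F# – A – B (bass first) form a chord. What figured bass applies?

The notes D, F#, A, B stack in thirds as B–D–F#–A — a B minor seventh chord. The bass D is the third, so this is first inversion: figured 6/5.

6/5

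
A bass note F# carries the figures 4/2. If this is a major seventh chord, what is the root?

The figures 4/2 mean the seventh of the chord is in the bass. If F# is the seventh of a major seventh chord, the root is G (chord tones G–B–D–F#).

G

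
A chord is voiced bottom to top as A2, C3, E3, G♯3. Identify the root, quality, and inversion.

A minor-major seventh, root position

The distinct note names are A, C, E, G#. Stacked in thirds they read A–C–E–G#, which is a minor-major seventh chord on A.
The lowest note is A, the root of the chord, so this is root position (figured bass 7).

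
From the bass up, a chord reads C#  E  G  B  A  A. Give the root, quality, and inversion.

Reducing to letter names: C#, E, G, B, A. These stack in thirds as A–C#–E–G–B — an A dominant ninth chord.
With the third (C#) in the bass, the chord is in first inversion.

A dominant ninth, first inversion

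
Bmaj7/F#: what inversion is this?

Bmaj7/F# means B major seventh with F# in the bass. F# is the fifth of B major seventh (B–D#–F#–A#), so this is second inversion.

second inversion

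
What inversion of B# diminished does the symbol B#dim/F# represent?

second inversion

B#dim/F# means B# diminished with F# in the bass. F# is the fifth of B# diminished (B#–D#–F#), so this is second inversion.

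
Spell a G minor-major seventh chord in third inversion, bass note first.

The chord tones are G–Bb–D–F#. With the seventh (F#) lowest for third inversion: F#, G, Bb, D.

F#, G, Bb, D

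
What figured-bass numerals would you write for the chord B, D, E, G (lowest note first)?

4/3

The notes B, D, E, G stack in thirds as E–G–B–D — an E minor seventh chord. The bass B is the fifth, so this is second inversion: figured 4/3.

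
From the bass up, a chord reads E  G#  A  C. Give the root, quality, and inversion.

A minor-major seventh, second inversion

The distinct note names are E, G#, A, C. Stacked in thirds they read A–C–E–G#, which is a minor-major seventh chord on A.
The lowest note is E, the fifth of the chord, so this is second inversion (figured bass 4/3).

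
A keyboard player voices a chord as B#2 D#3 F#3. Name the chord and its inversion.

Reducing to letter names: B#, D#, F#. These stack in thirds as B#–D#–F# — a B# diminished triad.
The lowest note is B#, the root of the chord, so this is root position (figured bass 5/3).

B# diminished, root position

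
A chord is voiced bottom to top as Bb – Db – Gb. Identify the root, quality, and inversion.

Gb major, first inversion

The pitch classes Bb, Db, Gb arrange in thirds as Gb–Bb–Db: a Gb major triad.
Bb is the third of Gb major; third in the bass means first inversion (figured bass 6).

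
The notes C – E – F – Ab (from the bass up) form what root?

The distinct letter names are C, E, F, Ab. Arranged as a stack of thirds they read F–Ab–C–E, so F is the root (an F minor-major seventh chord).

F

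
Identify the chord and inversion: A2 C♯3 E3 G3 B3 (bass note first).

A dominant ninth, root position

The pitch classes A, C#, E, G, B arrange in thirds as A–C#–E–G–B: an A dominant ninth chord.
With the root (A) in the bass, the chord is in root position.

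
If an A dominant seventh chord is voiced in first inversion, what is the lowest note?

C#

The third of A dominant seventh (A–C#–E–G) is C#; that is the bass in first inversion.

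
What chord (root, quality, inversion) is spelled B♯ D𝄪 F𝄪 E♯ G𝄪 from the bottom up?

Reducing to letter names: B#, D##, F##, E#, G##. These stack in thirds as E#–G##–B#–D##–F## — an E# major ninth chord.
With the fifth (B#) in the bass, the chord is in second inversion.

E# major ninth, second inversion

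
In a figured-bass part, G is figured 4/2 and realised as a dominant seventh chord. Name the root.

A

The figures 4/2 mean the seventh of the chord is in the bass. If G is the seventh of a dominant seventh chord, the root is A (chord tones A–C#–E–G).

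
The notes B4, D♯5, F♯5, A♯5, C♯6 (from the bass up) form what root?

B

The distinct letter names are B, D#, F#, A#, C#. Arranged as a stack of thirds they read B–D#–F#–A#–C#, so B is the root (a B major ninth chord).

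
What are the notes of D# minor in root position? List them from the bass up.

D# minor is D#–F#–A#. Root position puts the root (D#) in the bass, with the remaining tones above: D#, F#, A#.

D#, F#, A#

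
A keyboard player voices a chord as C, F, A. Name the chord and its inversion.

The distinct note names are C, F, A. Stacked in thirds they read F–A–C, which is a major triad on F.
The lowest note is C, the fifth of the chord, so this is second inversion (figured bass 6/4).

F major, second inversion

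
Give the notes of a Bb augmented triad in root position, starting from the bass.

Bb, D, F#

The chord tones are Bb–D–F#. With the root (Bb) lowest for root position: Bb, D, F#.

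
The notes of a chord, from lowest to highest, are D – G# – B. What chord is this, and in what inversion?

G# diminished, second inversion

The distinct note names are D, G#, B. Stacked in thirds they read G#–B–D, which is a diminished triad on G#.
The lowest note is D, the fifth of the chord, so this is second inversion (figured bass 6/4).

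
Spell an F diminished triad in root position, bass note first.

F, Ab, Cb

The chord tones are F–Ab–Cb. With the root (F) lowest for root position: F, Ab, Cb.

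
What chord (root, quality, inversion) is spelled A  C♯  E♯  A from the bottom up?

The pitch classes A, C#, E# arrange in thirds as A–C#–E#: an A augmented triad.
A is the root of A augmented; root in the bass means root position (figured bass 5/3).

A augmented, root position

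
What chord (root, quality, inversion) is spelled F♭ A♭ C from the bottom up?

Reducing to letter names: Fb, Ab, C. These stack in thirds as Fb–Ab–C — an Fb augmented triad.
The lowest note is Fb, the root of the chord, so this is root position (figured bass 5/3).

Fb augmented, root position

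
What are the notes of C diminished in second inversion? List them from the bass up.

Gb, C, Eb

The chord tones are C–Eb–Gb. With the fifth (Gb) lowest for second inversion: Gb, C, Eb.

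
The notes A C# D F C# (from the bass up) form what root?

The distinct letter names are A, C#, D, F. Arranged as a stack of thirds they read D–F–A–C#, so D is the root (a D minor-major seventh chord).

D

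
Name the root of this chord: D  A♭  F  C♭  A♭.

D

Reordering D, Ab, F, Cb into stacked thirds gives D–F–Ab–Cb; the bottom of that stack, D, is the root.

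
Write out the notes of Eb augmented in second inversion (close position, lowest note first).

B, Eb, G

Spelling Eb augmented: Eb–G–B. In second inversion the fifth is bass, giving B, Eb, G from the bottom.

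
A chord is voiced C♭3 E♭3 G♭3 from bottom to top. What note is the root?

Cb

Reordering Cb, Eb, Gb into stacked thirds gives Cb–Eb–Gb; the bottom of that stack, Cb, is the root.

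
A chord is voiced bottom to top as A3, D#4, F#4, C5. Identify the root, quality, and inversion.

D# diminished seventh, second inversion

The pitch classes A, D#, F#, C arrange in thirds as D#–F#–A–C: a D# diminished seventh chord.
The lowest note is A, the fifth of the chord, so this is second inversion (figured bass 4/3).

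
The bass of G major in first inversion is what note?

B

The third of G major (G–B–D) is B; that is the bass in first inversion.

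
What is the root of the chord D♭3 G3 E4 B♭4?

E

Reordering Db, G, E, Bb into stacked thirds gives E–G–Bb–Db; the bottom of that stack, E, is the root.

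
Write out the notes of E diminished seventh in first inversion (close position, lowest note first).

Spelling E diminished seventh: E–G–Bb–Db. In first inversion the third is bass, giving G, Bb, Db, E from the bottom.

G, Bb, Db, E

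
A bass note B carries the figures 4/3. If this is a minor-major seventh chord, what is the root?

The figures 4/3 mean the fifth of the chord is in the bass. If B is the fifth of a minor-major seventh chord, the root is E (chord tones E–G–B–D#).

E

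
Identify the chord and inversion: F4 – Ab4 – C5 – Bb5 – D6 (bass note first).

The distinct note names are F, Ab, C, Bb, D. Stacked in thirds they read Bb–D–F–Ab–C, which is a dominant ninth chord on Bb.
F is the fifth of Bb dominant ninth; fifth in the bass means second inversion.

Bb dominant ninth, second inversion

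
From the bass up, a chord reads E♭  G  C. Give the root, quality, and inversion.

C minor, first inversion

The distinct note names are Eb, G, C. Stacked in thirds they read C–Eb–G, which is a minor triad on C.
Eb is the third of C minor; third in the bass means first inversion (figured bass 6).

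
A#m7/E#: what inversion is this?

A#m7/E# means A# minor seventh with E# in the bass. E# is the fifth of A# minor seventh (A#–C#–E#–G#), so this is second inversion.

second inversion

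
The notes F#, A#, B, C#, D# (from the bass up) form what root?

B

Reordering F#, A#, B, C#, D# into stacked thirds gives B–D#–F#–A#–C#; the bottom of that stack, B, is the root.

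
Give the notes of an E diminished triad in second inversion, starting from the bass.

E diminished is E–G–Bb. Second inversion puts the fifth (Bb) in the bass, with the remaining tones above: Bb, E, G.

Bb, E, G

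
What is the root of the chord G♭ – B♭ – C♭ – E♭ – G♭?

Cb

The distinct letter names are Gb, Bb, Cb, Eb. Arranged as a stack of thirds they read Cb–Eb–Gb–Bb, so Cb is the root (a Cb major seventh chord).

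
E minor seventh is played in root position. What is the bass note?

The root of E minor seventh (E–G–B–D) is E; that is the bass in root position.

E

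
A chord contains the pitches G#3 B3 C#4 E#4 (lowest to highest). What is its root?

G#, B, C#, E# are the tones of a C# dominant seventh chord (C#–E#–G#–B), making C# the root.

C#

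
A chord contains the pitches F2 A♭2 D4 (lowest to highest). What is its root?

D

Reordering F, Ab, D into stacked thirds gives D–F–Ab; the bottom of that stack, D, is the root.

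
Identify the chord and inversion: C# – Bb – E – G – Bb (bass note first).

Reducing to letter names: C#, Bb, E, G. These stack in thirds as C#–E–G–Bb — a C# diminished seventh chord.
The lowest note is C#, the root of the chord, so this is root position (figured bass 7).

C# diminished seventh, root position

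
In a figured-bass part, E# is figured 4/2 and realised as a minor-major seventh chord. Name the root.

F#

The figures 4/2 mean the seventh of the chord is in the bass. If E# is the seventh of a minor-major seventh chord, the root is F# (chord tones F#–A–C#–E#).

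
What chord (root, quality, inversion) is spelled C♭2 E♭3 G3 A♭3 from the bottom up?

Ab minor-major seventh, first inversion

Reducing to letter names: Cb, Eb, G, Ab. These stack in thirds as Ab–Cb–Eb–G — an Ab minor-major seventh chord.
With the third (Cb) in the bass, the chord is in first inversion (figured bass 6/5).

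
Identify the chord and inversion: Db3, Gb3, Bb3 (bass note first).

Gb major, second inversion

The pitch classes Db, Gb, Bb arrange in thirds as Gb–Bb–Db: a Gb major triad.
The lowest note is Db, the fifth of the chord, so this is second inversion (figured bass 6/4).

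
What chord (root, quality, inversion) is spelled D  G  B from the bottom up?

Reducing to letter names: D, G, B. These stack in thirds as G–B–D — a G major triad.
With the fifth (D) in the bass, the chord is in second inversion (figured bass 6/4).

G major, second inversion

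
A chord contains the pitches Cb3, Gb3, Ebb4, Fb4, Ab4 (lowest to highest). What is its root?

Fb

Cb, Gb, Ebb, Fb, Ab are the tones of an Fb dominant ninth chord (Fb–Ab–Cb–Ebb–Gb), making Fb the root.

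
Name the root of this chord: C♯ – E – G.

The distinct letter names are C#, E, G. Arranged as a stack of thirds they read C#–E–G, so C# is the root (a C# diminished triad).

C#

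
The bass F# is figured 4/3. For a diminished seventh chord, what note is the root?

B#

The figures 4/3 mean the fifth of the chord is in the bass. If F# is the fifth of a diminished seventh chord, the root is B# (chord tones B#–D#–F#–A).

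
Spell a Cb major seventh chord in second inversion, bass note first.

The chord tones are Cb–Eb–Gb–Bb. With the fifth (Gb) lowest for second inversion: Gb, Bb, Cb, Eb.

Gb, Bb, Cb, Eb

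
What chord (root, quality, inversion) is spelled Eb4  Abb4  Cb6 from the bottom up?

The pitch classes Eb, Abb, Cb arrange in thirds as Abb–Cb–Eb: an Abb augmented triad.
The lowest note is Eb, the fifth of the chord, so this is second inversion (figured bass 6/4).

Abb augmented, second inversion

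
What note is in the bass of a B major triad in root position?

B

B major is B–D#–F#. Root position places the root in the bass: B.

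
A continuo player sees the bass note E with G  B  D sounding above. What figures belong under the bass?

7

The notes E, G, B, D stack in thirds as E–G–B–D — an E minor seventh chord. The bass E is the root, so this is root position: figured 7.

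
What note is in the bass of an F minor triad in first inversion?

F minor is F–Ab–C. First inversion places the third in the bass: Ab.

Ab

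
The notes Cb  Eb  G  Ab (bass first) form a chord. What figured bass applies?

The notes Cb, Eb, G, Ab stack in thirds as Ab–Cb–Eb–G — an Ab minor-major seventh chord. The bass Cb is the third, so this is first inversion: figured 6/5.

6/5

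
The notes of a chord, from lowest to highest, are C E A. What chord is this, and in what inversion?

The pitch classes C, E, A arrange in thirds as A–C–E: an A minor triad.
With the third (C) in the bass, the chord is in first inversion (figured bass 6).

A minor, first inversion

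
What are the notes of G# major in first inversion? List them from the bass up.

B#, D#, G#

G# major is G#–B#–D#. First inversion puts the third (B#) in the bass, with the remaining tones above: B#, D#, G#.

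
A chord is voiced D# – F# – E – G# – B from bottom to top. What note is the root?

E

Reordering D#, F#, E, G#, B into stacked thirds gives E–G#–B–D#–F#; the bottom of that stack, E, is the root.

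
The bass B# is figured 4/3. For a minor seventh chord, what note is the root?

The figures 4/3 mean the fifth of the chord is in the bass. If B# is the fifth of a minor seventh chord, the root is E# (chord tones E#–G#–B#–D#).

E#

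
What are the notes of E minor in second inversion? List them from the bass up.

B, E, G

E minor is E–G–B. Second inversion puts the fifth (B) in the bass, with the remaining tones above: B, E, G.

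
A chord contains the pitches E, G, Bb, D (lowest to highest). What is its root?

The distinct letter names are E, G, Bb, D. Arranged as a stack of thirds they read E–G–Bb–D, so E is the root (an E half-diminished seventh chord).

E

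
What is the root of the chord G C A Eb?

A

Reordering G, C, A, Eb into stacked thirds gives A–C–Eb–G; the bottom of that stack, A, is the root.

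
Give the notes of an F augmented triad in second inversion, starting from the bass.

C#, F, A

The chord tones are F–A–C#. With the fifth (C#) lowest for second inversion: C#, F, A.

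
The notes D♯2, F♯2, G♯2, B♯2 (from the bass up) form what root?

Reordering D#, F#, G#, B# into stacked thirds gives G#–B#–D#–F#; the bottom of that stack, G#, is the root.

G#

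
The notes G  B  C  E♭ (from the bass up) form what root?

C

G, B, C, Eb are the tones of a C minor-major seventh chord (C–Eb–G–B), making C the root.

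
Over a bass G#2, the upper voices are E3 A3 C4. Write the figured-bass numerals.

4/2

The notes G#, E, A, C stack in thirds as A–C–E–G# — an A minor-major seventh chord. The bass G# is the seventh, so this is third inversion: figured 4/2.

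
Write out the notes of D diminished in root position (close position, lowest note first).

D, F, Ab

Spelling D diminished: D–F–Ab. In root position the root is bass, giving D, F, Ab from the bottom.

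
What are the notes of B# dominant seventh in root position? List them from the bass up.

B#, D##, F##, A#

The chord tones are B#–D##–F##–A#. With the root (B#) lowest for root position: B#, D##, F##, A#.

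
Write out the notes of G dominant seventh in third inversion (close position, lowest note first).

F, G, B, D

The chord tones are G–B–D–F. With the seventh (F) lowest for third inversion: F, G, B, D.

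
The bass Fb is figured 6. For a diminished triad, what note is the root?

The figures 6 mean the third of the chord is in the bass. If Fb is the third of a diminished triad, the root is Db (chord tones Db–Fb–Abb).

Db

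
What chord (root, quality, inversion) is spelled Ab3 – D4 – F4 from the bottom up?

D diminished, second inversion

The distinct note names are Ab, D, F. Stacked in thirds they read D–F–Ab, which is a diminished triad on D.
With the fifth (Ab) in the bass, the chord is in second inversion (figured bass 6/4).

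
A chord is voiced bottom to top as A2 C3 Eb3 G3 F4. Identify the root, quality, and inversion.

The distinct note names are A, C, Eb, G, F. Stacked in thirds they read F–A–C–Eb–G, which is a dominant ninth chord on F.
A is the third of F dominant ninth; third in the bass means first inversion.

F dominant ninth, first inversion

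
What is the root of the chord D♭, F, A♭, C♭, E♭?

Db

Db, F, Ab, Cb, Eb are the tones of a Db dominant ninth chord (Db–F–Ab–Cb–Eb), making Db the root.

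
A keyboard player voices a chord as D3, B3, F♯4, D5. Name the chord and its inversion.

The pitch classes D, B, F# arrange in thirds as B–D–F#: a B minor triad.
D is the third of B minor; third in the bass means first inversion (figured bass 6).

B minor, first inversion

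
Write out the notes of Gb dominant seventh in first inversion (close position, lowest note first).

Spelling Gb dominant seventh: Gb–Bb–Db–Fb. In first inversion the third is bass, giving Bb, Db, Fb, Gb from the bottom.

Bb, Db, Fb, Gb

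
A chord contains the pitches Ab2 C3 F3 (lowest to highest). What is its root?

F

The distinct letter names are Ab, C, F. Arranged as a stack of thirds they read F–Ab–C, so F is the root (an F minor triad).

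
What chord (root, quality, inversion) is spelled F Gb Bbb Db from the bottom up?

The distinct note names are F, Gb, Bbb, Db. Stacked in thirds they read Gb–Bbb–Db–F, which is a minor-major seventh chord on Gb.
The lowest note is F, the seventh of the chord, so this is third inversion (figured bass 4/2).

Gb minor-major seventh, third inversion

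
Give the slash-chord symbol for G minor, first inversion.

Gm/Bb

First inversion of G minor has the third (Bb) in the bass. As a slash chord: Gm/Bb.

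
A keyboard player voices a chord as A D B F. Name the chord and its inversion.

B half-diminished seventh, third inversion

Reducing to letter names: A, D, B, F. These stack in thirds as B–D–F–A — a B half-diminished seventh chord.
The lowest note is A, the seventh of the chord, so this is third inversion (figured bass 4/2).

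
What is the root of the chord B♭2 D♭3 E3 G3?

E

Reordering Bb, Db, E, G into stacked thirds gives E–G–Bb–Db; the bottom of that stack, E, is the root.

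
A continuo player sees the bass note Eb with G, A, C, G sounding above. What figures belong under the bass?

4/3

The notes Eb, G, A, C stack in thirds as A–C–Eb–G — an A half-diminished seventh chord. The bass Eb is the fifth, so this is second inversion: figured 4/3.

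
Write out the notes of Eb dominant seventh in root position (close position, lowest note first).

Eb, G, Bb, Db

Eb dominant seventh is Eb–G–Bb–Db. Root position puts the root (Eb) in the bass, with the remaining tones above: Eb, G, Bb, Db.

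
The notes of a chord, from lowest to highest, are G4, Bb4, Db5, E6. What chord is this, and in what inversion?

E diminished seventh, first inversion

The distinct note names are G, Bb, Db, E. Stacked in thirds they read E–G–Bb–Db, which is a diminished seventh chord on E.
The lowest note is G, the third of the chord, so this is first inversion (figured bass 6/5).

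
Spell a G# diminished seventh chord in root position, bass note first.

The chord tones are G#–B–D–F. With the root (G#) lowest for root position: G#, B, D, F.

G#, B, D, F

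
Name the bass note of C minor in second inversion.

The fifth of C minor (C–Eb–G) is G; that is the bass in second inversion.

G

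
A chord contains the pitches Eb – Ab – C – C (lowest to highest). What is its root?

Ab

Eb, Ab, C are the tones of an Ab major triad (Ab–C–Eb), making Ab the root.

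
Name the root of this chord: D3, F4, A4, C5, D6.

The distinct letter names are D, F, A, C. Arranged as a stack of thirds they read D–F–A–C, so D is the root (a D minor seventh chord).

D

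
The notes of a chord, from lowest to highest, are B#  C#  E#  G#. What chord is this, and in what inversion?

The pitch classes B#, C#, E#, G# arrange in thirds as C#–E#–G#–B#: a C# major seventh chord.
The lowest note is B#, the seventh of the chord, so this is third inversion (figured bass 4/2).

C# major seventh, third inversion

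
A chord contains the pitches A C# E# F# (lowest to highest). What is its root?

A, C#, E#, F# are the tones of an F# minor-major seventh chord (F#–A–C#–E#), making F# the root.

F#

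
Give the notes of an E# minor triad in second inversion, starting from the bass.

B#, E#, G#

The chord tones are E#–G#–B#. With the fifth (B#) lowest for second inversion: B#, E#, G#.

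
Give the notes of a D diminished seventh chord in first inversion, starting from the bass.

D diminished seventh is D–F–Ab–Cb. First inversion puts the third (F) in the bass, with the remaining tones above: F, Ab, Cb, D.

F, Ab, Cb, D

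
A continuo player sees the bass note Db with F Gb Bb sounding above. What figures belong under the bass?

The notes Db, F, Gb, Bb stack in thirds as Gb–Bb–Db–F — a Gb major seventh chord. The bass Db is the fifth, so this is second inversion: figured 4/3.

4/3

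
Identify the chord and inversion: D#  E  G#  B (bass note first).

E major seventh, third inversion

The distinct note names are D#, E, G#, B. Stacked in thirds they read E–G#–B–D#, which is a major seventh chord on E.
D# is the seventh of E major seventh; seventh in the bass means third inversion (figured bass 4/2).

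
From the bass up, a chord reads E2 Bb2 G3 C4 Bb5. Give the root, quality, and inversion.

C dominant seventh, first inversion

The pitch classes E, Bb, G, C arrange in thirds as C–E–G–Bb: a C dominant seventh chord.
The lowest note is E, the third of the chord, so this is first inversion (figured bass 6/5).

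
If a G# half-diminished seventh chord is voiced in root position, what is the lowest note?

G# half-diminished seventh is G#–B–D–F#. Root position places the root in the bass: G#.

G#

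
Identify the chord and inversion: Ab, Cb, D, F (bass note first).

The distinct note names are Ab, Cb, D, F. Stacked in thirds they read D–F–Ab–Cb, which is a diminished seventh chord on D.
The lowest note is Ab, the fifth of the chord, so this is second inversion (figured bass 4/3).

D diminished seventh, second inversion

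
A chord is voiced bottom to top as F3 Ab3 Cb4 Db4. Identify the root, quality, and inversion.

Db dominant seventh, first inversion

The pitch classes F, Ab, Cb, Db arrange in thirds as Db–F–Ab–Cb: a Db dominant seventh chord.
With the third (F) in the bass, the chord is in first inversion (figured bass 6/5).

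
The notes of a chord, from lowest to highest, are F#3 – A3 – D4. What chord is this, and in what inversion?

D major, first inversion

Reducing to letter names: F#, A, D. These stack in thirds as D–F#–A — a D major triad.
The lowest note is F#, the third of the chord, so this is first inversion (figured bass 6).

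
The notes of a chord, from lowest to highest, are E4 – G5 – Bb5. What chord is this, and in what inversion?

E diminished, root position

Reducing to letter names: E, G, Bb. These stack in thirds as E–G–Bb — an E diminished triad.
E is the root of E diminished; root in the bass means root position (figured bass 5/3).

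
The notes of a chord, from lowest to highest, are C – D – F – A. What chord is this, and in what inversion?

D minor seventh, third inversion

Reducing to letter names: C, D, F, A. These stack in thirds as D–F–A–C — a D minor seventh chord.
The lowest note is C, the seventh of the chord, so this is third inversion (figured bass 4/2).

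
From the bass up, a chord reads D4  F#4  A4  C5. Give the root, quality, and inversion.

D dominant seventh, root position

The pitch classes D, F#, A, C arrange in thirds as D–F#–A–C: a D dominant seventh chord.
The lowest note is D, the root of the chord, so this is root position (figured bass 7).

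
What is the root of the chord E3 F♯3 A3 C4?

F#

E, F#, A, C are the tones of an F# half-diminished seventh chord (F#–A–C–E), making F# the root.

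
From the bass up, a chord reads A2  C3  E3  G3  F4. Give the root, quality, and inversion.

The pitch classes A, C, E, G, F arrange in thirds as F–A–C–E–G: an F major ninth chord.
A is the third of F major ninth; third in the bass means first inversion.

F major ninth, first inversion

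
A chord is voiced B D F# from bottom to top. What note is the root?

B

B, D, F# are the tones of a B minor triad (B–D–F#), making B the root.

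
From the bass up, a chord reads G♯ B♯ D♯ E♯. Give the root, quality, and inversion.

E# minor seventh, first inversion

Reducing to letter names: G#, B#, D#, E#. These stack in thirds as E#–G#–B#–D# — an E# minor seventh chord.
G# is the third of E# minor seventh; third in the bass means first inversion (figured bass 6/5).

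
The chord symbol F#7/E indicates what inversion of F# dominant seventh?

F#7/E means F# dominant seventh with E in the bass. E is the seventh of F# dominant seventh (F#–A#–C#–E), so this is third inversion.

third inversion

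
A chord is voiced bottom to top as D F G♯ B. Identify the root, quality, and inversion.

Reducing to letter names: D, F, G#, B. These stack in thirds as G#–B–D–F — a G# diminished seventh chord.
The lowest note is D, the fifth of the chord, so this is second inversion (figured bass 4/3).

G# diminished seventh, second inversion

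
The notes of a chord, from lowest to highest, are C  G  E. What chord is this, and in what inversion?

C major, root position

Reducing to letter names: C, G, E. These stack in thirds as C–E–G — a C major triad.
The lowest note is C, the root of the chord, so this is root position (figured bass 5/3).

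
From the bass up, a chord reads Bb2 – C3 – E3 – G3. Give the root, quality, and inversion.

Reducing to letter names: Bb, C, E, G. These stack in thirds as C–E–G–Bb — a C dominant seventh chord.
The lowest note is Bb, the seventh of the chord, so this is third inversion (figured bass 4/2).

C dominant seventh, third inversion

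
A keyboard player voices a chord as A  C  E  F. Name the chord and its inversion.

The distinct note names are A, C, E, F. Stacked in thirds they read F–A–C–E, which is a major seventh chord on F.
A is the third of F major seventh; third in the bass means first inversion (figured bass 6/5).

F major seventh, first inversion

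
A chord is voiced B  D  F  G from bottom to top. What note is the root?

B, D, F, G are the tones of a G dominant seventh chord (G–B–D–F), making G the root.

G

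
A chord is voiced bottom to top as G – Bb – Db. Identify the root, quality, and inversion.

G diminished, root position

The distinct note names are G, Bb, Db. Stacked in thirds they read G–Bb–Db, which is a diminished triad on G.
With the root (G) in the bass, the chord is in root position (figured bass 5/3).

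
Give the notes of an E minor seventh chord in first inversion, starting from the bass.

G, B, D, E

E minor seventh is E–G–B–D. First inversion puts the third (G) in the bass, with the remaining tones above: G, B, D, E.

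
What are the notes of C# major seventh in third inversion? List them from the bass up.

C# major seventh is C#–E#–G#–B#. Third inversion puts the seventh (B#) in the bass, with the remaining tones above: B#, C#, E#, G#.

B#, C#, E#, G#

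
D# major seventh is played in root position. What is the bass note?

D#

In root position the root is lowest. For D# major seventh (D#–F##–A#–C##) that is D#.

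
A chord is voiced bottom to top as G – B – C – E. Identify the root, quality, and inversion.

Reducing to letter names: G, B, C, E. These stack in thirds as C–E–G–B — a C major seventh chord.
G is the fifth of C major seventh; fifth in the bass means second inversion (figured bass 4/3).

C major seventh, second inversion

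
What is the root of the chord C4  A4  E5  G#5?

C, A, E, G# are the tones of an A minor-major seventh chord (A–C–E–G#), making A the root.

A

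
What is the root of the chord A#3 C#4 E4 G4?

The distinct letter names are A#, C#, E, G. Arranged as a stack of thirds they read A#–C#–E–G, so A# is the root (an A# diminished seventh chord).

A#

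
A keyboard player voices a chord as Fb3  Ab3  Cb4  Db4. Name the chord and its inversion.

The pitch classes Fb, Ab, Cb, Db arrange in thirds as Db–Fb–Ab–Cb: a Db minor seventh chord.
The lowest note is Fb, the third of the chord, so this is first inversion (figured bass 6/5).

Db minor seventh, first inversion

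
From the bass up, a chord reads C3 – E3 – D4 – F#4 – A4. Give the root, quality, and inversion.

The pitch classes C, E, D, F#, A arrange in thirds as D–F#–A–C–E: a D dominant ninth chord.
With the seventh (C) in the bass, the chord is in third inversion.

D dominant ninth, third inversion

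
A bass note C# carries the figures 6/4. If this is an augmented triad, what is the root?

F

The figures 6/4 mean the fifth of the chord is in the bass. If C# is the fifth of an augmented triad, the root is F (chord tones F–A–C#).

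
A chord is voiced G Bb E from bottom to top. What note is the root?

E

Reordering G, Bb, E into stacked thirds gives E–G–Bb; the bottom of that stack, E, is the root.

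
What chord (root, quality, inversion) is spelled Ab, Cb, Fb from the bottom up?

Fb major, first inversion

Reducing to letter names: Ab, Cb, Fb. These stack in thirds as Fb–Ab–Cb — an Fb major triad.
With the third (Ab) in the bass, the chord is in first inversion (figured bass 6).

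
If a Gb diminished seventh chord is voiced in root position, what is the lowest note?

Gb

The root of Gb diminished seventh (Gb–Bbb–Dbb–Fbb) is Gb; that is the bass in root position.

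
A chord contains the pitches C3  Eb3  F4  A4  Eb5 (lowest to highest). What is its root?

F

C, Eb, F, A are the tones of an F dominant seventh chord (F–A–C–Eb), making F the root.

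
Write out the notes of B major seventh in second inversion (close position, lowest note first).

Spelling B major seventh: B–D#–F#–A#. In second inversion the fifth is bass, giving F#, A#, B, D# from the bottom.

F#, A#, B, D#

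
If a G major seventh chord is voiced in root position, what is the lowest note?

In root position the root is lowest. For G major seventh (G–B–D–F#) that is G.

G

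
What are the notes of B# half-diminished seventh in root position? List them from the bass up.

Spelling B# half-diminished seventh: B#–D#–F#–A#. In root position the root is bass, giving B#, D#, F#, A# from the bottom.

B#, D#, F#, A#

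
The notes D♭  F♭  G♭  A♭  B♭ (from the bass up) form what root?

Gb

Reordering Db, Fb, Gb, Ab, Bb into stacked thirds gives Gb–Bb–Db–Fb–Ab; the bottom of that stack, Gb, is the root.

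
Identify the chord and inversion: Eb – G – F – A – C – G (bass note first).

Reducing to letter names: Eb, G, F, A, C. These stack in thirds as F–A–C–Eb–G — an F dominant ninth chord.
The lowest note is Eb, the seventh of the chord, so this is third inversion.

F dominant ninth, third inversion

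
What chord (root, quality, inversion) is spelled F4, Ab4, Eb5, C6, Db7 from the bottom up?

Db major ninth, first inversion

The distinct note names are F, Ab, Eb, C, Db. Stacked in thirds they read Db–F–Ab–C–Eb, which is a major ninth chord on Db.
F is the third of Db major ninth; third in the bass means first inversion.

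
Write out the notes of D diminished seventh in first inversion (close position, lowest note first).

Spelling D diminished seventh: D–F–Ab–Cb. In first inversion the third is bass, giving F, Ab, Cb, D from the bottom.

F, Ab, Cb, D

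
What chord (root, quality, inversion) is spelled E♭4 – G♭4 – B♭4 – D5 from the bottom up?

Reducing to letter names: Eb, Gb, Bb, D. These stack in thirds as Eb–Gb–Bb–D — an Eb minor-major seventh chord.
The lowest note is Eb, the root of the chord, so this is root position (figured bass 7).

Eb minor-major seventh, root position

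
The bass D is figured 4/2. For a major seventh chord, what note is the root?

Eb

The figures 4/2 mean the seventh of the chord is in the bass. If D is the seventh of a major seventh chord, the root is Eb (chord tones Eb–G–Bb–D).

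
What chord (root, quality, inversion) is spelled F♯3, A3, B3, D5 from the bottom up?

B minor seventh, second inversion

Reducing to letter names: F#, A, B, D. These stack in thirds as B–D–F#–A — a B minor seventh chord.
F# is the fifth of B minor seventh; fifth in the bass means second inversion (figured bass 4/3).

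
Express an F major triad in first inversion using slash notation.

FM/A

First inversion of F major has the third (A) in the bass. As a slash chord: FM/A.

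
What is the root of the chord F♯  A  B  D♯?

B

Reordering F#, A, B, D# into stacked thirds gives B–D#–F#–A; the bottom of that stack, B, is the root.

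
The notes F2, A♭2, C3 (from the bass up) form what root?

F, Ab, C are the tones of an F minor triad (F–Ab–C), making F the root.

F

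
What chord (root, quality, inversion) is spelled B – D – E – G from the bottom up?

E minor seventh, second inversion

The pitch classes B, D, E, G arrange in thirds as E–G–B–D: an E minor seventh chord.
B is the fifth of E minor seventh; fifth in the bass means second inversion (figured bass 4/3).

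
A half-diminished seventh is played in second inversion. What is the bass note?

In second inversion the fifth is lowest. For A half-diminished seventh (A–C–Eb–G) that is Eb.

Eb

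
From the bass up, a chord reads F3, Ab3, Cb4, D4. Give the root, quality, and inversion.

The distinct note names are F, Ab, Cb, D. Stacked in thirds they read D–F–Ab–Cb, which is a diminished seventh chord on D.
The lowest note is F, the third of the chord, so this is first inversion (figured bass 6/5).

D diminished seventh, first inversion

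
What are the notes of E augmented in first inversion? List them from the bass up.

E augmented is E–G#–B#. First inversion puts the third (G#) in the bass, with the remaining tones above: G#, B#, E.

G#, B#, E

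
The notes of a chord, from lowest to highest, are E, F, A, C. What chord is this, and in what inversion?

The distinct note names are E, F, A, C. Stacked in thirds they read F–A–C–E, which is a major seventh chord on F.
The lowest note is E, the seventh of the chord, so this is third inversion (figured bass 4/2).

F major seventh, third inversion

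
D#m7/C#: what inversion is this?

third inversion

D#m7/C# means D# minor seventh with C# in the bass. C# is the seventh of D# minor seventh (D#–F#–A#–C#), so this is third inversion.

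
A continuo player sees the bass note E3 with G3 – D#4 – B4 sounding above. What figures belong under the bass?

7

The notes E, G, D#, B stack in thirds as E–G–B–D# — an E minor-major seventh chord. The bass E is the root, so this is root position: figured 7.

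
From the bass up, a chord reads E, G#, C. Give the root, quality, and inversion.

The distinct note names are E, G#, C. Stacked in thirds they read C–E–G#, which is an augmented triad on C.
With the third (E) in the bass, the chord is in first inversion (figured bass 6).

C augmented, first inversion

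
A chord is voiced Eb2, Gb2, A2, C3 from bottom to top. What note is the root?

Eb, Gb, A, C are the tones of an A diminished seventh chord (A–C–Eb–Gb), making A the root.

A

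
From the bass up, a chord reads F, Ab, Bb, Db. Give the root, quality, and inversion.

The pitch classes F, Ab, Bb, Db arrange in thirds as Bb–Db–F–Ab: a Bb minor seventh chord.
The lowest note is F, the fifth of the chord, so this is second inversion (figured bass 4/3).

Bb minor seventh, second inversion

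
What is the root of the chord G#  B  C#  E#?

Reordering G#, B, C#, E# into stacked thirds gives C#–E#–G#–B; the bottom of that stack, C#, is the root.

C#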